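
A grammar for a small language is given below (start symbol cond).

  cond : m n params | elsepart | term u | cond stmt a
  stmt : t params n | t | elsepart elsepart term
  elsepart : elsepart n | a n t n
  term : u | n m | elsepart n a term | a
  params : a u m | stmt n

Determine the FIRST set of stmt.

{ a, t }

stmt : t params n contributes {t}.
stmt : t contributes {t}.
From stmt : elsepart elsepart term: add FIRST(elsepart) = { a }.
Union: FIRST(stmt) = { a, t }.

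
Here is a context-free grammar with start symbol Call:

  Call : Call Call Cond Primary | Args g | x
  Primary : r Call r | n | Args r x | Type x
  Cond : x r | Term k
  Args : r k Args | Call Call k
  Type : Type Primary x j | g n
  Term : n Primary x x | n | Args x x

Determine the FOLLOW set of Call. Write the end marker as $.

Call is the start symbol, so $ ∈ FOLLOW(Call).
In Call : Call Call Cond Primary: add FIRST(Call Cond Primary) = { r, x }.
In Call : Call Call Cond Primary: add FIRST(Cond Primary) = { n, r, x }.
In Primary : r Call r: add FIRST(r) = { r }.
In Args : Call Call k: add FIRST(Call k) = { r, x }.
In Args : Call Call k: add FIRST(k) = { k }.
Union: FOLLOW(Call) = { $, k, n, r, x }.

{ $, k, n, r, x }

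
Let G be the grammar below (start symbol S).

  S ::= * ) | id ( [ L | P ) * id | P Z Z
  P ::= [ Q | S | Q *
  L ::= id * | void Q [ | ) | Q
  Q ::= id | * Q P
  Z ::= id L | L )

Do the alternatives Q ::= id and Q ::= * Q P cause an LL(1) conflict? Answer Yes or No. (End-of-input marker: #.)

No

FIRST(id) = { id } and FIRST(* Q P) = { * }.
The FIRST sets are disjoint and neither alternative is nullable — no conflict.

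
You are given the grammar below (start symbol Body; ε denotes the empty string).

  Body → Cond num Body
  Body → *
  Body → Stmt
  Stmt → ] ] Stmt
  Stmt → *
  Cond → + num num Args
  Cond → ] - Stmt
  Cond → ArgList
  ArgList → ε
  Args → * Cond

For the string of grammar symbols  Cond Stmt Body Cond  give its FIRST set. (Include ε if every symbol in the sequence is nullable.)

{ *, +, ] }

Add FIRST(Cond)\{ε} = { +, ] }; Cond is nullable, continue.
Add FIRST(Stmt) = { *, ] }; Stmt is not nullable, stop.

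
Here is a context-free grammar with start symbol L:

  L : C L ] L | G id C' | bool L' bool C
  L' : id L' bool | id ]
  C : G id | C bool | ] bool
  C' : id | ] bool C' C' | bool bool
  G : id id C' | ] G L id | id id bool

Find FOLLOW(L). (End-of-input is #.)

{ #, ], id }

L is the start symbol, so # ∈ FOLLOW(L).
In L : C L ] L: add FIRST(] L) = { ] }.
In L : C L ] L: L is at the end, add FOLLOW(L) = { #, ], id }.
In G : ] G L id: add FIRST(id) = { id }.
Union: FOLLOW(L) = { #, ], id }.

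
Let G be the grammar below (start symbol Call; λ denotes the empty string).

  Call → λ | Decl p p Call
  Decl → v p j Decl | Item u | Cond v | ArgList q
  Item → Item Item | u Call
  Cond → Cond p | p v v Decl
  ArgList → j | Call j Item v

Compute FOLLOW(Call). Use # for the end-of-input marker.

Call is the start symbol, so # ∈ FOLLOW(Call).
In Call → Decl p p Call: Call is at the end, add FOLLOW(Call) = { #, j, u, v }.
In Item → u Call: Call is at the end, add FOLLOW(Item) = { u, v }.
In ArgList → Call j Item v: add FIRST(j Item v) = { j }.
Union: FOLLOW(Call) = { #, j, u, v }.

{ #, j, u, v }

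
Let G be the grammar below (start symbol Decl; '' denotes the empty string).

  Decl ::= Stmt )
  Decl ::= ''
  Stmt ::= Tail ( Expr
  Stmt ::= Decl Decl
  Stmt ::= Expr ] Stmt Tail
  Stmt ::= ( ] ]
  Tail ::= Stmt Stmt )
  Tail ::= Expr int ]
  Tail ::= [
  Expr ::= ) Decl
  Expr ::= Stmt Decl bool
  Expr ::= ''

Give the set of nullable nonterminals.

{ Decl, Expr, Stmt }

Directly nullable (have an ''-production): Decl, Expr.
Stmt ::= Decl Decl with every symbol nullable, so Stmt is nullable.
No other nonterminal has a production whose RHS symbols are all nullable.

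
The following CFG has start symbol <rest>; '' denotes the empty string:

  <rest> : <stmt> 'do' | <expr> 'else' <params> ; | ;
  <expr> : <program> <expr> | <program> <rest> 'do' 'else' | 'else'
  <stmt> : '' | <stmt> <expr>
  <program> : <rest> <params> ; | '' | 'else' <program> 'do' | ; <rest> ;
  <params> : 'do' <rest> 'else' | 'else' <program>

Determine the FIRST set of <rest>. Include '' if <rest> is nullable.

{ 'do', 'else', ; }

From <rest> : <stmt> 'do': <stmt> nullable, take FIRST(<stmt>) ∪ {'do'} = { 'do', 'else', ; }.
From <rest> : <expr> 'else' <params> ;: add FIRST(<expr>) = { 'do', 'else', ; }.
<rest> : ; contributes {;}.
Union: FIRST(<rest>) = { 'do', 'else', ; }.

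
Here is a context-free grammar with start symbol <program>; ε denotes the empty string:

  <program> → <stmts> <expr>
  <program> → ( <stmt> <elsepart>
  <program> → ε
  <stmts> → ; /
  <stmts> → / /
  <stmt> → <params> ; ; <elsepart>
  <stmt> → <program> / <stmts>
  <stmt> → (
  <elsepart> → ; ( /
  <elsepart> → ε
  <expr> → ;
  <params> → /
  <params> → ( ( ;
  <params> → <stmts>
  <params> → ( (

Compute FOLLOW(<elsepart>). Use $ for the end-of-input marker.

{ $, /, ; }

In <program> → ( <stmt> <elsepart>: <elsepart> is at the end, add FOLLOW(<program>) = { $, / }.
In <stmt> → <params> ; ; <elsepart>: <elsepart> is at the end, add FOLLOW(<stmt>) = { $, /, ; }.
Union: FOLLOW(<elsepart>) = { $, /, ; }.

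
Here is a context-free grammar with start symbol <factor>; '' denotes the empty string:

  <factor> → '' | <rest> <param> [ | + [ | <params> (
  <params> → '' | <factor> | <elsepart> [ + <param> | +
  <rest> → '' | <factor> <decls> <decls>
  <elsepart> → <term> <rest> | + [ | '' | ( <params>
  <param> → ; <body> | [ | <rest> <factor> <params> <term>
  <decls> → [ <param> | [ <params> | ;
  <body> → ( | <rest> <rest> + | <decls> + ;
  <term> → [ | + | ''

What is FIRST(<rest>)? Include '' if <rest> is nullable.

<rest> → '' contributes ''.
From <rest> → <factor> <decls> <decls>: <factor> nullable, take FIRST(<factor>) ∪ FIRST(<decls>) = { (, +, ;, [ }.
Union: FIRST(<rest>) = { (, +, ;, [, '' }.

{ (, +, ;, [, '' }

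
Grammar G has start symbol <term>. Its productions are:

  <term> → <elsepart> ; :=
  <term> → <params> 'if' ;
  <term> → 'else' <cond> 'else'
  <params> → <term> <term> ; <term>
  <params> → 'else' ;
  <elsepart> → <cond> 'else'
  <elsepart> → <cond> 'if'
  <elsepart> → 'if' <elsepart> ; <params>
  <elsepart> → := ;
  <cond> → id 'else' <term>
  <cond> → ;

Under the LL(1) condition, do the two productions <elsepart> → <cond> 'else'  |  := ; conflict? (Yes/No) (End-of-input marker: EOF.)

No

FIRST(<cond> 'else') = { ;, id } and FIRST(:= ;) = { := }.
The FIRST sets are disjoint and neither alternative is nullable — no conflict.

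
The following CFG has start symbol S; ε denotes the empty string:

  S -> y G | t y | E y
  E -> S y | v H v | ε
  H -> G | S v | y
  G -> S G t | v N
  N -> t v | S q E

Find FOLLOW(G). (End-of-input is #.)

{ #, q, t, v, y }

In S -> y G: G is at the end, add FOLLOW(S) = { #, q, t, v, y }.
In H -> G: G is at the end, add FOLLOW(H) = { v }.
In G -> S G t: add FIRST(t) = { t }.
Union: FOLLOW(G) = { #, q, t, v, y }.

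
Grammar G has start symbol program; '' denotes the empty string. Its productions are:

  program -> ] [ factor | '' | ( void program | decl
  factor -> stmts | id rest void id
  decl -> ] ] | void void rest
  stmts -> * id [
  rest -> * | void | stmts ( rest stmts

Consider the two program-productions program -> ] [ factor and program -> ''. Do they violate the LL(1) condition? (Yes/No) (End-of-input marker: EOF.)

FIRST(] [ factor) = { ] } and FIRST('') = { '' }.
The second is nullable but FOLLOW(program) = { EOF } is disjoint from FIRST of the first.

No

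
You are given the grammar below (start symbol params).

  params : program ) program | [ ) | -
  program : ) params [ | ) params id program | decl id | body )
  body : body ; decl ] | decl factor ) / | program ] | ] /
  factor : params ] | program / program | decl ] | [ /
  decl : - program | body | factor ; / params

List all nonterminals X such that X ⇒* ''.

No nonterminal has an empty production or an RHS whose symbols are all nullable.

{ } (none)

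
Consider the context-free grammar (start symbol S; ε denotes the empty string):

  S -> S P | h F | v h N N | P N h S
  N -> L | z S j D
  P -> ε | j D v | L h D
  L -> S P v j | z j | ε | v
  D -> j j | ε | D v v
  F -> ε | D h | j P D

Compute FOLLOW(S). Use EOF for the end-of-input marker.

{ EOF, h, j, v, z }

S is the start symbol, so EOF ∈ FOLLOW(S).
In S -> S P: add FIRST(P)\{ε} = { h, j, v, z }.
  Since P is nullable, also add FOLLOW(S) = { EOF, h, j, v, z }.
In S -> P N h S: S is at the end, add FOLLOW(S) = { EOF, h, j, v, z }.
In N -> z S j D: add FIRST(j D) = { j }.
In L -> S P v j: add FIRST(P v j) = { h, j, v, z }.
Union: FOLLOW(S) = { EOF, h, j, v, z }.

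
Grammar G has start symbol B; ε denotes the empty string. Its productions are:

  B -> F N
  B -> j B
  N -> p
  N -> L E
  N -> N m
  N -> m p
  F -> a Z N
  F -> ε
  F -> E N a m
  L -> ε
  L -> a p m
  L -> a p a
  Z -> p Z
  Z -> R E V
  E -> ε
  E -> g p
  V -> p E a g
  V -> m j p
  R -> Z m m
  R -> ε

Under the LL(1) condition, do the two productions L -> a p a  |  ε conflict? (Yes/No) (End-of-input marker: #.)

Yes

FIRST(a p a) = { a } and FIRST(ε) = { ε }.
The second alternative is nullable and FOLLOW(L) = { #, a, g, m, p } shares a with FIRST of the first — conflict.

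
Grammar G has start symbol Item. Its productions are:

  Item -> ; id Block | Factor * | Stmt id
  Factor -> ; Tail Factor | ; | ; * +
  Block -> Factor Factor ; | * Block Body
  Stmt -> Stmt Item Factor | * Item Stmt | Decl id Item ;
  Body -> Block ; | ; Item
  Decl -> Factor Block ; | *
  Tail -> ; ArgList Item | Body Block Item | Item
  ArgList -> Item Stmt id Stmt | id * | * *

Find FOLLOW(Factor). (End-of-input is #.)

{ *, ;, id }

In Item -> Factor *: add FIRST(*) = { * }.
In Factor -> ; Tail Factor: Factor is at the end, add FOLLOW(Factor) = { *, ;, id }.
In Block -> Factor Factor ;: add FIRST(Factor ;) = { ; }.
In Block -> Factor Factor ;: add FIRST(;) = { ; }.
In Stmt -> Stmt Item Factor: Factor is at the end, add FOLLOW(Stmt) = { *, ;, id }.
In Decl -> Factor Block ;: add FIRST(Block ;) = { *, ; }.
Union: FOLLOW(Factor) = { *, ;, id }.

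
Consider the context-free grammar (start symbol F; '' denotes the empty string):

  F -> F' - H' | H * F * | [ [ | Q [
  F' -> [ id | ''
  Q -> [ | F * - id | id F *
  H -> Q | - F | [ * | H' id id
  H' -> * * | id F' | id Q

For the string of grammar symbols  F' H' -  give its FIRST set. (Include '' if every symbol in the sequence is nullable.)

Add FIRST(F')\{''} = { [ }; F' is nullable, continue.
Add FIRST(H') = { *, id }; H' is not nullable, stop.

{ *, [, id }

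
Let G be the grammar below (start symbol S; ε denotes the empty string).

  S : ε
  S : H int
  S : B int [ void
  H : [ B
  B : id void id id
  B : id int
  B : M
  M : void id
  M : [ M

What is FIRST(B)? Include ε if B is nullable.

B : id void id id contributes {id}.
B : id int contributes {id}.
From B : M: add FIRST(M) = { [, void }.
Union: FIRST(B) = { [, id, void }.

{ [, id, void }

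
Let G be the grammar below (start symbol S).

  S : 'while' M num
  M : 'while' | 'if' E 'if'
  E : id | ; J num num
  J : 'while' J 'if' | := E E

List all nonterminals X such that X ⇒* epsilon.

No nonterminal has an empty production or an RHS whose symbols are all nullable.

{ } (none)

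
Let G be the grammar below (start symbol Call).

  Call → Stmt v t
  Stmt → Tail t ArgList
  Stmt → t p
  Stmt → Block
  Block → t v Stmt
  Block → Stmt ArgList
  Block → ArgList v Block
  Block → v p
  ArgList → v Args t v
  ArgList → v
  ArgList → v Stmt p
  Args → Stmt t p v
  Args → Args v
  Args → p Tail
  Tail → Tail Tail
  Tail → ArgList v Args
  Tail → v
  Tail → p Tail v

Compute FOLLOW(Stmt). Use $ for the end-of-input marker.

In Call → Stmt v t: add FIRST(v t) = { v }.
In Block → t v Stmt: Stmt is at the end, add FOLLOW(Block) = { p, t, v }.
In Block → Stmt ArgList: add FIRST(ArgList) = { v }.
In ArgList → v Stmt p: add FIRST(p) = { p }.
In Args → Stmt t p v: add FIRST(t p v) = { t }.
Union: FOLLOW(Stmt) = { p, t, v }.

{ p, t, v }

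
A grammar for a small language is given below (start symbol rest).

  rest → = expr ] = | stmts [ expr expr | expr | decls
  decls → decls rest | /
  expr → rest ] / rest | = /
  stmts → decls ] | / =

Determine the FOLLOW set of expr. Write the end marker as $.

{ $, /, =, ] }

In rest → = expr ] =: add FIRST(] =) = { ] }.
In rest → stmts [ expr expr: add FIRST(expr) = { /, = }.
In rest → stmts [ expr expr: expr is at the end, add FOLLOW(rest) = { $, /, =, ] }.
In rest → expr: expr is at the end, add FOLLOW(rest) = { $, /, =, ] }.
Union: FOLLOW(expr) = { $, /, =, ] }.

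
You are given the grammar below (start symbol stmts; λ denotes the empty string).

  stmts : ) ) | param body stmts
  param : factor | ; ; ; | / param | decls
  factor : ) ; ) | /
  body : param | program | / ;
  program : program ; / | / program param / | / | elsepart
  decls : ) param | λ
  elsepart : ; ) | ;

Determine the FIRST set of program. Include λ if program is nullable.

From program : program ; /: add FIRST(program) = { /, ; }.
program : / program param / contributes {/}.
program : / contributes {/}.
From program : elsepart: add FIRST(elsepart) = { ; }.
Union: FIRST(program) = { /, ; }.

{ /, ; }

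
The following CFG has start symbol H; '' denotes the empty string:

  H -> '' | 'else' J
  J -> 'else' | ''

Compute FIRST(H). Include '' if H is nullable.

{ 'else', '' }

H -> '' contributes ''.
H -> 'else' J contributes {'else'}.
Union: FIRST(H) = { 'else', '' }.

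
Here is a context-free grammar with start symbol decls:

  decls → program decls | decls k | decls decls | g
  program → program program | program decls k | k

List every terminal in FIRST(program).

From program → program program: add FIRST(program) = { k }.
From program → program decls k: add FIRST(program) = { k }.
program → k contributes {k}.
Union: FIRST(program) = { k }.

{ k }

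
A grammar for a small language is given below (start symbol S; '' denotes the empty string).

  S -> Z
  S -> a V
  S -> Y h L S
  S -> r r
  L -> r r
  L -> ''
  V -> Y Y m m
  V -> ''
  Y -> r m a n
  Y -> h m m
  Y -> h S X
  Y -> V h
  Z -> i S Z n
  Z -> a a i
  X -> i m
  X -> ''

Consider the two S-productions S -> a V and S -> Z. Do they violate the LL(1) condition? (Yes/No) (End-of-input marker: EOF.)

Yes

FIRST(a V) = { a } and FIRST(Z) = { a, i }.
Both contain a, so the two alternatives are not disjoint — LL(1) conflict.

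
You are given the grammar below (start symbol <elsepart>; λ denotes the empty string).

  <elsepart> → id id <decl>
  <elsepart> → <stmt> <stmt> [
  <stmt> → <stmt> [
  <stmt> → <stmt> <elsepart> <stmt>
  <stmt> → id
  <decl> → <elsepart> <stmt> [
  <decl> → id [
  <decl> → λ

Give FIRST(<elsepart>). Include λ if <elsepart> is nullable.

<elsepart> → id id <decl> contributes {id}.
From <elsepart> → <stmt> <stmt> [: add FIRST(<stmt>) = { id }.
Union: FIRST(<elsepart>) = { id }.

{ id }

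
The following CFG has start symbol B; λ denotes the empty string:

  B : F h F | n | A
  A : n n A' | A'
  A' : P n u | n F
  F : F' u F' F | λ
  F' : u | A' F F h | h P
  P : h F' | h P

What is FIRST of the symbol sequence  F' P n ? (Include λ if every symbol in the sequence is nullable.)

{ h, n, u }

Add FIRST(F') = { h, n, u }; F' is not nullable, stop.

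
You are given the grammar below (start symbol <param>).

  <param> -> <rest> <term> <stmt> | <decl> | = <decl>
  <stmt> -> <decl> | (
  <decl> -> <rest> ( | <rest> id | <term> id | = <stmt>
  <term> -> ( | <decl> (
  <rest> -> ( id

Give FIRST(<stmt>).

From <stmt> -> <decl>: add FIRST(<decl>) = { (, = }.
<stmt> -> ( contributes {(}.
Union: FIRST(<stmt>) = { (, = }.

{ (, = }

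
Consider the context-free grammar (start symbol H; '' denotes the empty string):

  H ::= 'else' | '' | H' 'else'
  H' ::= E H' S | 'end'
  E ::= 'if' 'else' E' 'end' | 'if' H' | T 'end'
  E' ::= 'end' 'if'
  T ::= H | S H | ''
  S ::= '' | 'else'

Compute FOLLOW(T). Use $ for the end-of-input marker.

{ 'end' }

In E ::= T 'end': add FIRST('end') = { 'end' }.
Union: FOLLOW(T) = { 'end' }.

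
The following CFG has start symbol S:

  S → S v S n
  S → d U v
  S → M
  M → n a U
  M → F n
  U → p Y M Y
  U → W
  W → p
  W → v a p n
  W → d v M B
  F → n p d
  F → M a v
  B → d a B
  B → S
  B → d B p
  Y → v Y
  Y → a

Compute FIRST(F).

F → n p d contributes {n}.
From F → M a v: add FIRST(M) = { n }.
Union: FIRST(F) = { n }.

{ n }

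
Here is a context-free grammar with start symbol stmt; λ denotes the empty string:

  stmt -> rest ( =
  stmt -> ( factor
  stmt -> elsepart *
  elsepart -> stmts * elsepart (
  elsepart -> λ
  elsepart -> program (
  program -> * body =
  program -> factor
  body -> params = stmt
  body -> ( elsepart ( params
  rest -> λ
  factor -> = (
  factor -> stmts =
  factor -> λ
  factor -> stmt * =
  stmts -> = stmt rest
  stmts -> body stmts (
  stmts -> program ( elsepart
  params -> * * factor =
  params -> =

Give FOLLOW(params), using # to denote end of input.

{ (, *, = }

In body -> params = stmt: add FIRST(= stmt) = { = }.
In body -> ( elsepart ( params: params is at the end, add FOLLOW(body) = { (, *, = }.
Union: FOLLOW(params) = { (, *, = }.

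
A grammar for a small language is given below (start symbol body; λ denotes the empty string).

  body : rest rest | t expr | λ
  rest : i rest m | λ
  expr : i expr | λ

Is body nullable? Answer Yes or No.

body has an λ-production, so body ⇒ λ.

Yes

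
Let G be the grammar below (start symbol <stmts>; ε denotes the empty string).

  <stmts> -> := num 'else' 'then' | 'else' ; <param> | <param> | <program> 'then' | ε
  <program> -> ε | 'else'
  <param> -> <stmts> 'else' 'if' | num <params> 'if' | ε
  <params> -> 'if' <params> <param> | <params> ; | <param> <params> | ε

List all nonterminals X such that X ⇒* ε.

Directly nullable (have an ε-production): <stmts>, <program>, <param>, <params>.

{ <param>, <params>, <program>, <stmts> }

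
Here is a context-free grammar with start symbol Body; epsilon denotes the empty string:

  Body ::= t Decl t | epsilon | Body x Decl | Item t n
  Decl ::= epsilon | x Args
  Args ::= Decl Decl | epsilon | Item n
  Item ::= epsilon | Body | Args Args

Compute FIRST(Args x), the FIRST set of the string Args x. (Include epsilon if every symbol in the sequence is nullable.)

Add FIRST(Args)\{epsilon} = { n, t, x }; Args is nullable, continue.
x is a terminal; add {x} and stop.

{ n, t, x }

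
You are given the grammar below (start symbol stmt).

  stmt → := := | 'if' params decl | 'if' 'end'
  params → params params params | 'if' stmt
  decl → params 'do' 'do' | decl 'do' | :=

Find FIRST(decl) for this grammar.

{ 'if', := }

From decl → params 'do' 'do': add FIRST(params) = { 'if' }.
From decl → decl 'do': add FIRST(decl) = { 'if', := }.
decl → := contributes {:=}.
Union: FIRST(decl) = { 'if', := }.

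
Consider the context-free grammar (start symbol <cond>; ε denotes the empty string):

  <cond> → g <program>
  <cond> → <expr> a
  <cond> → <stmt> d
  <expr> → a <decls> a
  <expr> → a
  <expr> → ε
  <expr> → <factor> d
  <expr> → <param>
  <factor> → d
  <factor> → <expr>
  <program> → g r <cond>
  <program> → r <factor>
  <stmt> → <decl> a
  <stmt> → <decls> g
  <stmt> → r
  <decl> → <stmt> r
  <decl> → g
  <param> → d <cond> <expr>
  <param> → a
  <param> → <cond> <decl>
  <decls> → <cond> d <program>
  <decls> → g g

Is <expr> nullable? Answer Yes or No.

Yes

<expr> has an ε-production, so <expr> ⇒ ε.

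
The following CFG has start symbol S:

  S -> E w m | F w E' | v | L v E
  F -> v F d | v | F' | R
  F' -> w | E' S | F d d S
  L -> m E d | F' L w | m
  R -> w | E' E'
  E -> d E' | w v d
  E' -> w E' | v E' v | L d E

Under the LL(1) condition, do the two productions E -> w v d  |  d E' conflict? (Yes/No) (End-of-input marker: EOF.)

FIRST(w v d) = { w } and FIRST(d E') = { d }.
The FIRST sets are disjoint and neither alternative is nullable — no conflict.

No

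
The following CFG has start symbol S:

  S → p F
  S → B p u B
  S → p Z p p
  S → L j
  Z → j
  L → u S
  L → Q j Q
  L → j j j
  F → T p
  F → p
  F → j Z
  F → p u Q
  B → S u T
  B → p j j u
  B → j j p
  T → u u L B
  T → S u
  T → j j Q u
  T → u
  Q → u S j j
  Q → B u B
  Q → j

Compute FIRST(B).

From B → S u T: add FIRST(S) = { j, p, u }.
B → p j j u contributes {p}.
B → j j p contributes {j}.
Union: FIRST(B) = { j, p, u }.

{ j, p, u }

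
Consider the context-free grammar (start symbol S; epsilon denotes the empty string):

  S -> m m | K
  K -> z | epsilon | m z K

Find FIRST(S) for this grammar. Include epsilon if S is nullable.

{ m, z, epsilon }

S -> m m contributes {m}.
From S -> K: add FIRST(K) = { m, z, epsilon } (including epsilon since K is nullable).
Union: FIRST(S) = { m, z, epsilon }.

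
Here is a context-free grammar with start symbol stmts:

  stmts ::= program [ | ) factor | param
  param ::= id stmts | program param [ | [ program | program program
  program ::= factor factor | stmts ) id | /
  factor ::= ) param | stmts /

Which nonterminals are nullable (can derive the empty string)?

{ } (none)

No nonterminal has an empty production or an RHS whose symbols are all nullable.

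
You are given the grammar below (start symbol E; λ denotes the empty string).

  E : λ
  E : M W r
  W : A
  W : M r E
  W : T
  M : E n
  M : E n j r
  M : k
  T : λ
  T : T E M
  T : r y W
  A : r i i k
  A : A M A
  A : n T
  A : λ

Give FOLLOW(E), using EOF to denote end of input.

{ EOF, k, n, r }

E is the start symbol, so EOF ∈ FOLLOW(E).
In W : M r E: E is at the end, add FOLLOW(W) = { k, n, r }.
In M : E n: add FIRST(n) = { n }.
In M : E n j r: add FIRST(n j r) = { n }.
In T : T E M: add FIRST(M) = { k, n }.
Union: FOLLOW(E) = { EOF, k, n, r }.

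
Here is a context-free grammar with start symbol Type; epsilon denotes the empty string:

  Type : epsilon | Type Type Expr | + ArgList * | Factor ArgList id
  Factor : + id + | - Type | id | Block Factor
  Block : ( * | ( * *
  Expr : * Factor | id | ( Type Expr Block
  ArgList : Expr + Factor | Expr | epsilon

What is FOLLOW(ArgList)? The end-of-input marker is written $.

{ *, id }

In Type : + ArgList *: add FIRST(*) = { * }.
In Type : Factor ArgList id: add FIRST(id) = { id }.
Union: FOLLOW(ArgList) = { *, id }.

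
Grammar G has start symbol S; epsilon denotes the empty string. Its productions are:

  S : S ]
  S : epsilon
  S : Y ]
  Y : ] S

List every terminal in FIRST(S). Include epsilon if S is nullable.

From S : S ]: S nullable, take FIRST(S) ∪ {]} = { ] }.
S : epsilon contributes epsilon.
From S : Y ]: add FIRST(Y) = { ] }.
Union: FIRST(S) = { ], epsilon }.

{ ], epsilon }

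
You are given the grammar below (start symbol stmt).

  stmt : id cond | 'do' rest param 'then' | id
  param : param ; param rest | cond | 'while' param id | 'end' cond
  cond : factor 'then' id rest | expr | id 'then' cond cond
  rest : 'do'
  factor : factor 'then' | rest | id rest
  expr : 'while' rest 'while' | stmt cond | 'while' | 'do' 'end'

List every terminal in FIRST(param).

{ 'do', 'end', 'while', id }

From param : param ; param rest: add FIRST(param) = { 'do', 'end', 'while', id }.
From param : cond: add FIRST(cond) = { 'do', 'while', id }.
param : 'while' param id contributes {'while'}.
param : 'end' cond contributes {'end'}.
Union: FIRST(param) = { 'do', 'end', 'while', id }.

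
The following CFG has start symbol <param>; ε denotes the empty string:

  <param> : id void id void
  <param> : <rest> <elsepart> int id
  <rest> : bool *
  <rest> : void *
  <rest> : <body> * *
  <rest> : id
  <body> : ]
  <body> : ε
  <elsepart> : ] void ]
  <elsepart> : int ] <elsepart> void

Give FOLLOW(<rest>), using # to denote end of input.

{ ], int }

In <param> : <rest> <elsepart> int id: add FIRST(<elsepart> int id) = { ], int }.
Union: FOLLOW(<rest>) = { ], int }.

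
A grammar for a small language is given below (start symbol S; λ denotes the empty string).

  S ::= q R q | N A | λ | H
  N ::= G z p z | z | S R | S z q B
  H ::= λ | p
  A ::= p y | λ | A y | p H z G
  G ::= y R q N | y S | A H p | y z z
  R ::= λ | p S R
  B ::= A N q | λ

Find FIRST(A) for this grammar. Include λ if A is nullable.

{ p, y, λ }

A ::= p y contributes {p}.
A ::= λ contributes λ.
From A ::= A y: A nullable, take FIRST(A) ∪ {y} = { p, y }.
A ::= p H z G contributes {p}.
Union: FIRST(A) = { p, y, λ }.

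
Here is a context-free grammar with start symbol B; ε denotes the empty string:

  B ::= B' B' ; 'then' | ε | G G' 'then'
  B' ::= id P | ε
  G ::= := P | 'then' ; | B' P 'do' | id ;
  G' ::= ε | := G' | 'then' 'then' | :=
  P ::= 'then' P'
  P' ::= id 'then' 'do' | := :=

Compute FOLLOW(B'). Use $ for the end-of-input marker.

{ 'then', ;, id }

In B ::= B' B' ; 'then': add FIRST(B' ; 'then') = { ;, id }.
In B ::= B' B' ; 'then': add FIRST(; 'then') = { ; }.
In G ::= B' P 'do': add FIRST(P 'do') = { 'then' }.
Union: FOLLOW(B') = { 'then', ;, id }.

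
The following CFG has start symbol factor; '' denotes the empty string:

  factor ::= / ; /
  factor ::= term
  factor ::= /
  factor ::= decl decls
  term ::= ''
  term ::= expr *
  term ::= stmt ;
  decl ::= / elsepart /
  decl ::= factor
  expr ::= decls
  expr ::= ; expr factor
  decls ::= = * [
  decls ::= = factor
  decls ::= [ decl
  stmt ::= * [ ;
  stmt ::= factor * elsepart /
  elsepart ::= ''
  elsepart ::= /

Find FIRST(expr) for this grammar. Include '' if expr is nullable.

{ ;, =, [ }

From expr ::= decls: add FIRST(decls) = { =, [ }.
expr ::= ; expr factor contributes {;}.
Union: FIRST(expr) = { ;, =, [ }.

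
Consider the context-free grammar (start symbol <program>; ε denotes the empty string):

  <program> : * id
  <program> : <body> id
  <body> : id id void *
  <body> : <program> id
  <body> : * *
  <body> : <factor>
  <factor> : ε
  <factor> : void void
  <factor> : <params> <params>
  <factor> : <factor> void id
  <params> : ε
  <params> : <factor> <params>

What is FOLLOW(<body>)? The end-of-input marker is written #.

In <program> : <body> id: add FIRST(id) = { id }.
Union: FOLLOW(<body>) = { id }.

{ id }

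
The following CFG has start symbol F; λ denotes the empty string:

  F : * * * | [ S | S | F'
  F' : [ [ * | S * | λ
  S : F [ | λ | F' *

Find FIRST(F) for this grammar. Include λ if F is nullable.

{ *, [, λ }

F : * * * contributes {*}.
F : [ S contributes {[}.
From F : S: add FIRST(S) = { *, [, λ } (including λ since S is nullable).
From F : F': add FIRST(F') = { *, [, λ } (including λ since F' is nullable).
Union: FIRST(F) = { *, [, λ }.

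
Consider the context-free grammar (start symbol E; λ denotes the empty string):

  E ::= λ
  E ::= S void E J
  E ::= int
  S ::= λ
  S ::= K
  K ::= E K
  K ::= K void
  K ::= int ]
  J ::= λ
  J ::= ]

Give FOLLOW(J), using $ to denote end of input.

{ $, ], int, void }

In E ::= S void E J: J is at the end, add FOLLOW(E) = { $, ], int, void }.
Union: FOLLOW(J) = { $, ], int, void }.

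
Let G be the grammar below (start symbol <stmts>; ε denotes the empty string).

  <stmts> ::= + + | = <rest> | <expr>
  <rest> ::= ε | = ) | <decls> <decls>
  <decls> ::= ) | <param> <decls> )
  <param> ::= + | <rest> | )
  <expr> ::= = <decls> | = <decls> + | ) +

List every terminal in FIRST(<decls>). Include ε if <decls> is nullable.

<decls> ::= ) contributes {)}.
From <decls> ::= <param> <decls> ): <param> nullable, take FIRST(<param>) ∪ FIRST(<decls>) = { ), +, = }.
Union: FIRST(<decls>) = { ), +, = }.

{ ), +, = }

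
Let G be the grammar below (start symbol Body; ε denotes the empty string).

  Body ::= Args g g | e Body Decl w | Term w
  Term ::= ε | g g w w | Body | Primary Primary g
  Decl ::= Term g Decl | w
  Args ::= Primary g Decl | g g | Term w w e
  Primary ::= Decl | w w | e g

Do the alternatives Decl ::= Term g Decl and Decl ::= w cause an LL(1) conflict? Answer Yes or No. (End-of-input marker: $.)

Yes

FIRST(Term g Decl) = { e, g, w } and FIRST(w) = { w }.
Both contain w, so the two alternatives are not disjoint — LL(1) conflict.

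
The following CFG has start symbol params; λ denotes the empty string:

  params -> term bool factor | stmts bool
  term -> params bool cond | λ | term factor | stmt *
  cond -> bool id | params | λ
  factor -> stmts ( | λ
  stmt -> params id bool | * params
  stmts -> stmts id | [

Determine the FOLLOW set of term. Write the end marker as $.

{ [, bool }

In params -> term bool factor: add FIRST(bool factor) = { bool }.
In term -> term factor: add FIRST(factor)\{λ} = { [ }.
  Since factor is nullable, also add FOLLOW(term) = { [, bool }.
Union: FOLLOW(term) = { [, bool }.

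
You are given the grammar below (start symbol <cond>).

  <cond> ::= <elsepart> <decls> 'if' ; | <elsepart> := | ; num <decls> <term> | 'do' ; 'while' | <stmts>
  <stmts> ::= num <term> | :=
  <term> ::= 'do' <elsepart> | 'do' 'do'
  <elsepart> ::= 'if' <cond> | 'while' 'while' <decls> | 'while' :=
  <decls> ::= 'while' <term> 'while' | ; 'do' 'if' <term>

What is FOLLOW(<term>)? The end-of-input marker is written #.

In <cond> ::= ; num <decls> <term>: <term> is at the end, add FOLLOW(<cond>) = { #, 'do', 'if', 'while', :=, ; }.
In <stmts> ::= num <term>: <term> is at the end, add FOLLOW(<stmts>) = { #, 'do', 'if', 'while', :=, ; }.
In <decls> ::= 'while' <term> 'while': add FIRST('while') = { 'while' }.
In <decls> ::= ; 'do' 'if' <term>: <term> is at the end, add FOLLOW(<decls>) = { #, 'do', 'if', 'while', :=, ; }.
Union: FOLLOW(<term>) = { #, 'do', 'if', 'while', :=, ; }.

{ #, 'do', 'if', 'while', :=, ; }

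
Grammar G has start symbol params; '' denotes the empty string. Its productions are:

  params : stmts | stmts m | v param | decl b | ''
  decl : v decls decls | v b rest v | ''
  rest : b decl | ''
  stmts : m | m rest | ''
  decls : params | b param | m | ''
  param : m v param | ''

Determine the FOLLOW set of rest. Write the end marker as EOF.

In decl : v b rest v: add FIRST(v) = { v }.
In stmts : m rest: rest is at the end, add FOLLOW(stmts) = { EOF, b, m, v }.
Union: FOLLOW(rest) = { EOF, b, m, v }.

{ EOF, b, m, v }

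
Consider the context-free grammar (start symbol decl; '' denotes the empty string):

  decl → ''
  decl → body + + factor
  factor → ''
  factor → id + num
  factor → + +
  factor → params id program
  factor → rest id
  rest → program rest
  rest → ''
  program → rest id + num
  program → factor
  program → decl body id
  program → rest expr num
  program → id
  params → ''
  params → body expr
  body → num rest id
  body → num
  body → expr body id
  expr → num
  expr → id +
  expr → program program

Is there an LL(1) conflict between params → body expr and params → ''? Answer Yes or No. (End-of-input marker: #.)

FIRST(body expr) = { +, id, num } and FIRST('') = { '' }.
The second alternative is nullable and FOLLOW(params) = { id } shares id with FIRST of the first — conflict.

Yes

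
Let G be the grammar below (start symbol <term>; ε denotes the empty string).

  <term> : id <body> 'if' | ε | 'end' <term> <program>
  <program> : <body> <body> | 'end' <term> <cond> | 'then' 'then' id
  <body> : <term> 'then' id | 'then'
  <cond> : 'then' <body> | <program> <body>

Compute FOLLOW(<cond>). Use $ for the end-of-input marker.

In <program> : 'end' <term> <cond>: <cond> is at the end, add FOLLOW(<program>) = { $, 'end', 'then', id }.
Union: FOLLOW(<cond>) = { $, 'end', 'then', id }.

{ $, 'end', 'then', id }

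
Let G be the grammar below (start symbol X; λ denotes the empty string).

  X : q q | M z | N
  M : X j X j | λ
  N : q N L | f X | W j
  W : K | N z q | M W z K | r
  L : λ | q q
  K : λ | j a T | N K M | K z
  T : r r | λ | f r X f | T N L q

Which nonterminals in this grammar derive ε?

Directly nullable (have an λ-production): M, L, K, T.
W : K with every symbol nullable, so W is nullable.
No other nonterminal has a production whose RHS symbols are all nullable.

{ K, L, M, T, W }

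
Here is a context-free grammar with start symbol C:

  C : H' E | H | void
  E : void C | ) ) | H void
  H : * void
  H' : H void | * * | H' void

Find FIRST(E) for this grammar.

{ ), *, void }

E : void C contributes {void}.
E : ) ) contributes {)}.
From E : H void: add FIRST(H) = { * }.
Union: FIRST(E) = { ), *, void }.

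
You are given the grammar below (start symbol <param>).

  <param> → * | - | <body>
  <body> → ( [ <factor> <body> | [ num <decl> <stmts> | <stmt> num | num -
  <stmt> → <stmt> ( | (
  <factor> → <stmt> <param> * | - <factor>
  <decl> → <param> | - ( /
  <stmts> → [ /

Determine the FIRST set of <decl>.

From <decl> → <param>: add FIRST(<param>) = { (, *, -, [, num }.
<decl> → - ( / contributes {-}.
Union: FIRST(<decl>) = { (, *, -, [, num }.

{ (, *, -, [, num }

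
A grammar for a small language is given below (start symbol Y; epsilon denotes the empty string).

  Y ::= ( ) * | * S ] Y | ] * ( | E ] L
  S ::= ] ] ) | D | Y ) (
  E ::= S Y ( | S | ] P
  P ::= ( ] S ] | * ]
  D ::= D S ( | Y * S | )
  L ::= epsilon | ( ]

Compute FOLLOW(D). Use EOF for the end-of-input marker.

{ (, ), *, ] }

In S ::= D: D is at the end, add FOLLOW(S) = { (, ), *, ] }.
In D ::= D S (: add FIRST(S () = { (, ), *, ] }.
Union: FOLLOW(D) = { (, ), *, ] }.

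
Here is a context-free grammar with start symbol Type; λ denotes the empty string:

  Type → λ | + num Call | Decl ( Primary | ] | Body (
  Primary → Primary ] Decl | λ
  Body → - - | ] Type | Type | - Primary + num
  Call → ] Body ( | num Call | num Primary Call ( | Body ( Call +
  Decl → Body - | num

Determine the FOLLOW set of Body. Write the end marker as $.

In Type → Body (: add FIRST(() = { ( }.
In Call → ] Body (: add FIRST(() = { ( }.
In Call → Body ( Call +: add FIRST(( Call +) = { ( }.
In Decl → Body -: add FIRST(-) = { - }.
Union: FOLLOW(Body) = { (, - }.

{ (, - }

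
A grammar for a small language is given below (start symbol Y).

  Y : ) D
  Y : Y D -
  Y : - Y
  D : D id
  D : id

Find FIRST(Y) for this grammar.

{ ), - }

Y : ) D contributes {)}.
From Y : Y D -: add FIRST(Y) = { ), - }.
Y : - Y contributes {-}.
Union: FIRST(Y) = { ), - }.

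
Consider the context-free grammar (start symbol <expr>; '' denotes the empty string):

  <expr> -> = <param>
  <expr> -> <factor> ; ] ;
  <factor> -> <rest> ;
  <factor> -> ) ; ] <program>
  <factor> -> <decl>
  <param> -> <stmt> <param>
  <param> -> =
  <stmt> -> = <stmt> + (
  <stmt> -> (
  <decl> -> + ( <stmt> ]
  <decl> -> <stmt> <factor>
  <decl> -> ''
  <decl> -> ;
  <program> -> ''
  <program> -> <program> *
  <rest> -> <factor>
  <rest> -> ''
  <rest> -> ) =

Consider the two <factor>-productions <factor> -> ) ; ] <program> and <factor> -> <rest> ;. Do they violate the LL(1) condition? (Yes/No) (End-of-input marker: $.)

FIRST() ; ] <program>) = { ) } and FIRST(<rest> ;) = { (, ), +, ;, = }.
Both contain ), so the two alternatives are not disjoint — LL(1) conflict.

Yes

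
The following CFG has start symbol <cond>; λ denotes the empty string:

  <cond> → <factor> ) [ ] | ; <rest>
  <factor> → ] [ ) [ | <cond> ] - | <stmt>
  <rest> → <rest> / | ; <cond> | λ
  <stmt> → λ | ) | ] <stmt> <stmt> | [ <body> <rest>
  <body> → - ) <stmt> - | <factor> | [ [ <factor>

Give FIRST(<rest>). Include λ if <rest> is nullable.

{ /, ;, λ }

From <rest> → <rest> /: <rest> nullable, take FIRST(<rest>) ∪ {/} = { /, ; }.
<rest> → ; <cond> contributes {;}.
<rest> → λ contributes λ.
Union: FIRST(<rest>) = { /, ;, λ }.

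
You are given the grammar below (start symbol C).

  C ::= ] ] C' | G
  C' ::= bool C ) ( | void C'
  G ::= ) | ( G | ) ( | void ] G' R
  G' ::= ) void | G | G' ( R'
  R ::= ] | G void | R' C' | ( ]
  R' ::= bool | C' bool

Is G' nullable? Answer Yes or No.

No

No nonterminal in this grammar is nullable.
No production of G' has an RHS whose symbols are all nullable, so G' is not nullable.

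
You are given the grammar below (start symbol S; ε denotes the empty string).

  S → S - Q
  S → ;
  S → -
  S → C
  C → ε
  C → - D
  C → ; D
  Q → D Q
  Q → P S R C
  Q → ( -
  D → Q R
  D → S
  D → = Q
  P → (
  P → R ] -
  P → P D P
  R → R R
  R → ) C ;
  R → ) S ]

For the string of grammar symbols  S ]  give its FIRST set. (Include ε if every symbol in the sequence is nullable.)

{ -, ;, ] }

Add FIRST(S)\{ε} = { -, ; }; S is nullable, continue.
] is a terminal; add {]} and stop.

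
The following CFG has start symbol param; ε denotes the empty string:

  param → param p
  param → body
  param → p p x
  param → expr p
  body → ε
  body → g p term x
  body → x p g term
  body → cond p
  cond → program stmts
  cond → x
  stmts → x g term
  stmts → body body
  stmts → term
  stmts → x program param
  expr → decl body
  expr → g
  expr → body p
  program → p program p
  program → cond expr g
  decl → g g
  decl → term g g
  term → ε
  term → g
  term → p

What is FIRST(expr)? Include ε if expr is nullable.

From expr → decl body: add FIRST(decl) = { g, p }.
expr → g contributes {g}.
From expr → body p: body nullable, take FIRST(body) ∪ {p} = { g, p, x }.
Union: FIRST(expr) = { g, p, x }.

{ g, p, x }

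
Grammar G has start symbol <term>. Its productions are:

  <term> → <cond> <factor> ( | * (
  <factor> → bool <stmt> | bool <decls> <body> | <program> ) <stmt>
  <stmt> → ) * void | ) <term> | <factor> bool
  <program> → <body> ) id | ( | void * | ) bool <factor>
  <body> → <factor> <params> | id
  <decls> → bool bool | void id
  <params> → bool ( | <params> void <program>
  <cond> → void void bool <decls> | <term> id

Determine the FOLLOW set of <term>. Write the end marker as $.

<term> is the start symbol, so $ ∈ FOLLOW(<term>).
In <stmt> → ) <term>: <term> is at the end, add FOLLOW(<stmt>) = { (, ), bool, void }.
In <cond> → <term> id: add FIRST(id) = { id }.
Union: FOLLOW(<term>) = { $, (, ), bool, id, void }.

{ $, (, ), bool, id, void }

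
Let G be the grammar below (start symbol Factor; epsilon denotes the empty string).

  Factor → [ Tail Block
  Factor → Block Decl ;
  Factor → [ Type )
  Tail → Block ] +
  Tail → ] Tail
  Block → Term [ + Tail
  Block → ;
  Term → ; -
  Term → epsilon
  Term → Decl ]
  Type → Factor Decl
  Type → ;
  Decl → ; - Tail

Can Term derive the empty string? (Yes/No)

Yes

Term has an epsilon-production, so Term ⇒ epsilon.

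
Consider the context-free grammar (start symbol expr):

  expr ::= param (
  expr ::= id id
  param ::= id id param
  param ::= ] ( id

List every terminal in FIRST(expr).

From expr ::= param (: add FIRST(param) = { ], id }.
expr ::= id id contributes {id}.
Union: FIRST(expr) = { ], id }.

{ ], id }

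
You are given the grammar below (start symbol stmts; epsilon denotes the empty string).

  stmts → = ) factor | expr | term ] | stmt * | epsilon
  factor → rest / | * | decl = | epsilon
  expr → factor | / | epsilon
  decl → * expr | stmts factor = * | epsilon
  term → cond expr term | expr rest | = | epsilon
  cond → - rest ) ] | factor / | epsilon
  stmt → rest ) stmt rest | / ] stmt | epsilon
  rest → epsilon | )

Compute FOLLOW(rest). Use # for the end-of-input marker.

{ ), *, /, ] }

In factor → rest /: add FIRST(/) = { / }.
In term → expr rest: rest is at the end, add FOLLOW(term) = { ] }.
In cond → - rest ) ]: add FIRST() ]) = { ) }.
In stmt → rest ) stmt rest: add FIRST() stmt rest) = { ) }.
In stmt → rest ) stmt rest: rest is at the end, add FOLLOW(stmt) = { ), * }.
Union: FOLLOW(rest) = { ), *, /, ] }.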